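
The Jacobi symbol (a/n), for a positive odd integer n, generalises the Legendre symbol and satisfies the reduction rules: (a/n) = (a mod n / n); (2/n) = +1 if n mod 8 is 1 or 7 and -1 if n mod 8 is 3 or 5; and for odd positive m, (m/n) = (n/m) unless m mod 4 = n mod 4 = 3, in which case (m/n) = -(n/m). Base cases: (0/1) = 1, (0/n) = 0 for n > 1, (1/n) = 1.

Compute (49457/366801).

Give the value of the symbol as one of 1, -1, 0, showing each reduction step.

-1

reciprocity: (49457/366801) = +1·(366801/49457) since 49457 mod 4 = 1, 366801 mod 4 = 1; sign now +1
(366801/49457) = (20602/49457)   [reduce mod 49457]
20602 = 2^1·10301; (2/49457) = +1 since 49457 mod 8 = 1, so (20602/49457) = (+1)^1·(10301/49457); sign now +1
reciprocity: (10301/49457) = +1·(49457/10301) since 10301 mod 4 = 1, 49457 mod 4 = 1; sign now +1
(49457/10301) = (8253/10301)   [reduce mod 10301]
reciprocity: (8253/10301) = +1·(10301/8253) since 8253 mod 4 = 1, 10301 mod 4 = 1; sign now +1
(10301/8253) = (2048/8253)   [reduce mod 8253]
2048 = 2^11·1; (2/8253) = -1 since 8253 mod 8 = 5, so (2048/8253) = (-1)^11·(1/8253); sign now -1
(1/8253) = 1; final value = sign = -1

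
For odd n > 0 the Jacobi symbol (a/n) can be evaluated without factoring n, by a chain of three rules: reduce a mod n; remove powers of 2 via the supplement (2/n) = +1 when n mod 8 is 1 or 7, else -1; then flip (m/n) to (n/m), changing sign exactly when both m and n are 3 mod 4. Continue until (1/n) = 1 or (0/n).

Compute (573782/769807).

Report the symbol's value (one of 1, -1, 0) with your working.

factor out 2^1: 573782 = 2^1·286891; with 769807 mod 8 = 7, (2/769807) = +1; sign now +1; continue with (286891/769807)
flip (286891/769807) -> (769807/286891): both odd, 286891 mod 4 = 3, 769807 mod 4 = 3, so the flip contributes -1; sign now -1
(769807/286891): 769807 mod 286891 = 196025, so (769807/286891) = (196025/286891)
flip (196025/286891) -> (286891/196025): both odd, 196025 mod 4 = 1, 286891 mod 4 = 3, so the flip contributes +1; sign now -1
(286891/196025): 286891 mod 196025 = 90866, so (286891/196025) = (90866/196025)
factor out 2^1: 90866 = 2^1·45433; with 196025 mod 8 = 1, (2/196025) = +1; sign now -1; continue with (45433/196025)
flip (45433/196025) -> (196025/45433): both odd, 45433 mod 4 = 1, 196025 mod 4 = 1, so the flip contributes +1; sign now -1
(196025/45433): 196025 mod 45433 = 14293, so (196025/45433) = (14293/45433)
flip (14293/45433) -> (45433/14293): both odd, 14293 mod 4 = 1, 45433 mod 4 = 1, so the flip contributes +1; sign now -1
(45433/14293): 45433 mod 14293 = 2554, so (45433/14293) = (2554/14293)
factor out 2^1: 2554 = 2^1·1277; with 14293 mod 8 = 5, (2/14293) = -1; sign now +1; continue with (1277/14293)
flip (1277/14293) -> (14293/1277): both odd, 1277 mod 4 = 1, 14293 mod 4 = 1, so the flip contributes +1; sign now +1
(14293/1277): 14293 mod 1277 = 246, so (14293/1277) = (246/1277)
factor out 2^1: 246 = 2^1·123; with 1277 mod 8 = 5, (2/1277) = -1; sign now -1; continue with (123/1277)
flip (123/1277) -> (1277/123): both odd, 123 mod 4 = 3, 1277 mod 4 = 1, so the flip contributes +1; sign now -1
(1277/123): 1277 mod 123 = 47, so (1277/123) = (47/123)
flip (47/123) -> (123/47): both odd, 47 mod 4 = 3, 123 mod 4 = 3, so the flip contributes -1; sign now +1
(123/47): 123 mod 47 = 29, so (123/47) = (29/47)
flip (29/47) -> (47/29): both odd, 29 mod 4 = 1, 47 mod 4 = 3, so the flip contributes +1; sign now +1
(47/29): 47 mod 29 = 18, so (47/29) = (18/29)
factor out 2^1: 18 = 2^1·9; with 29 mod 8 = 5, (2/29) = -1; sign now -1; continue with (9/29)
flip (9/29) -> (29/9): both odd, 9 mod 4 = 1, 29 mod 4 = 1, so the flip contributes +1; sign now -1
(29/9): 29 mod 9 = 2, so (29/9) = (2/9)
factor out 2^1: 2 = 2^1·1; with 9 mod 8 = 1, (2/9) = +1; sign now -1; continue with (1/9)
reached (1/9) = 1, so the symbol is -1

-1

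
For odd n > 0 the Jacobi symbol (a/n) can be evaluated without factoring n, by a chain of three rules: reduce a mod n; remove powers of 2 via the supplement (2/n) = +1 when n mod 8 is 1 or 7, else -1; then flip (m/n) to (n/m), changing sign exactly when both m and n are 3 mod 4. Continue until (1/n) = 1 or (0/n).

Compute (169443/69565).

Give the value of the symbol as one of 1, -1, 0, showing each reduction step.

(169443/69565): 169443 mod 69565 = 30313, so (169443/69565) = (30313/69565)
flip (30313/69565) -> (69565/30313): both odd, 30313 mod 4 = 1, 69565 mod 4 = 1, so the flip contributes +1; sign now +1
(69565/30313): 69565 mod 30313 = 8939, so (69565/30313) = (8939/30313)
flip (8939/30313) -> (30313/8939): both odd, 8939 mod 4 = 3, 30313 mod 4 = 1, so the flip contributes +1; sign now +1
(30313/8939): 30313 mod 8939 = 3496, so (30313/8939) = (3496/8939)
factor out 2^3: 3496 = 2^3·437; with 8939 mod 8 = 3, (2/8939) = -1; sign now -1; continue with (437/8939)
flip (437/8939) -> (8939/437): both odd, 437 mod 4 = 1, 8939 mod 4 = 3, so the flip contributes +1; sign now -1
(8939/437): 8939 mod 437 = 199, so (8939/437) = (199/437)
flip (199/437) -> (437/199): both odd, 199 mod 4 = 3, 437 mod 4 = 1, so the flip contributes +1; sign now -1
(437/199): 437 mod 199 = 39, so (437/199) = (39/199)
flip (39/199) -> (199/39): both odd, 39 mod 4 = 3, 199 mod 4 = 3, so the flip contributes -1; sign now +1
(199/39): 199 mod 39 = 4, so (199/39) = (4/39)
factor out 2^2: 4 = 2^2·1; with 39 mod 8 = 7, (2/39) = +1; sign now +1; continue with (1/39)
reached (1/39) = 1, so the symbol is +1

1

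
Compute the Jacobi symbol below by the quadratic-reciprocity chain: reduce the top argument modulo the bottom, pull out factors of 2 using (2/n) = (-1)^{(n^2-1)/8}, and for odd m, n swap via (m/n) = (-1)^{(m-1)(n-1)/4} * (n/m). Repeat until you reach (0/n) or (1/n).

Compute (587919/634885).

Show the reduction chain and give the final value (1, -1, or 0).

flip (587919/634885) -> (634885/587919): both odd, 587919 mod 4 = 3, 634885 mod 4 = 1, so the flip contributes +1; sign now +1
(634885/587919): 634885 mod 587919 = 46966, so (634885/587919) = (46966/587919)
factor out 2^1: 46966 = 2^1·23483; with 587919 mod 8 = 7, (2/587919) = +1; sign now +1; continue with (23483/587919)
flip (23483/587919) -> (587919/23483): both odd, 23483 mod 4 = 3, 587919 mod 4 = 3, so the flip contributes -1; sign now -1
(587919/23483): 587919 mod 23483 = 844, so (587919/23483) = (844/23483)
factor out 2^2: 844 = 2^2·211; with 23483 mod 8 = 3, (2/23483) = -1; sign now -1; continue with (211/23483)
flip (211/23483) -> (23483/211): both odd, 211 mod 4 = 3, 23483 mod 4 = 3, so the flip contributes -1; sign now +1
(23483/211): 23483 mod 211 = 62, so (23483/211) = (62/211)
factor out 2^1: 62 = 2^1·31; with 211 mod 8 = 3, (2/211) = -1; sign now -1; continue with (31/211)
flip (31/211) -> (211/31): both odd, 31 mod 4 = 3, 211 mod 4 = 3, so the flip contributes -1; sign now +1
(211/31): 211 mod 31 = 25, so (211/31) = (25/31)
flip (25/31) -> (31/25): both odd, 25 mod 4 = 1, 31 mod 4 = 3, so the flip contributes +1; sign now +1
(31/25): 31 mod 25 = 6, so (31/25) = (6/25)
factor out 2^1: 6 = 2^1·3; with 25 mod 8 = 1, (2/25) = +1; sign now +1; continue with (3/25)
flip (3/25) -> (25/3): both odd, 3 mod 4 = 3, 25 mod 4 = 1, so the flip contributes +1; sign now +1
(25/3): 25 mod 3 = 1, so (25/3) = (1/3)
reached (1/3) = 1, so the symbol is +1

1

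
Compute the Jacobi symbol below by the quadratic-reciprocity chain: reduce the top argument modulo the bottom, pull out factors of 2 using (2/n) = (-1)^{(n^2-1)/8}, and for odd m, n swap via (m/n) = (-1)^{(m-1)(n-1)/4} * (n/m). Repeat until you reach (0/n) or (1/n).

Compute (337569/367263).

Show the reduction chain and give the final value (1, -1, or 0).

0

flip (337569/367263) -> (367263/337569): both odd, 337569 mod 4 = 1, 367263 mod 4 = 3, so the flip contributes +1; sign now +1
(367263/337569): 367263 mod 337569 = 29694, so (367263/337569) = (29694/337569)
factor out 2^1: 29694 = 2^1·14847; with 337569 mod 8 = 1, (2/337569) = +1; sign now +1; continue with (14847/337569)
flip (14847/337569) -> (337569/14847): both odd, 14847 mod 4 = 3, 337569 mod 4 = 1, so the flip contributes +1; sign now +1
(337569/14847): 337569 mod 14847 = 10935, so (337569/14847) = (10935/14847)
flip (10935/14847) -> (14847/10935): both odd, 10935 mod 4 = 3, 14847 mod 4 = 3, so the flip contributes -1; sign now -1
(14847/10935): 14847 mod 10935 = 3912, so (14847/10935) = (3912/10935)
factor out 2^3: 3912 = 2^3·489; with 10935 mod 8 = 7, (2/10935) = +1; sign now -1; continue with (489/10935)
flip (489/10935) -> (10935/489): both odd, 489 mod 4 = 1, 10935 mod 4 = 3, so the flip contributes +1; sign now -1
(10935/489): 10935 mod 489 = 177, so (10935/489) = (177/489)
flip (177/489) -> (489/177): both odd, 177 mod 4 = 1, 489 mod 4 = 1, so the flip contributes +1; sign now -1
(489/177): 489 mod 177 = 135, so (489/177) = (135/177)
flip (135/177) -> (177/135): both odd, 135 mod 4 = 3, 177 mod 4 = 1, so the flip contributes +1; sign now -1
(177/135): 177 mod 135 = 42, so (177/135) = (42/135)
factor out 2^1: 42 = 2^1·21; with 135 mod 8 = 7, (2/135) = +1; sign now -1; continue with (21/135)
flip (21/135) -> (135/21): both odd, 21 mod 4 = 1, 135 mod 4 = 3, so the flip contributes +1; sign now -1
(135/21): 135 mod 21 = 9, so (135/21) = (9/21)
flip (9/21) -> (21/9): both odd, 9 mod 4 = 1, 21 mod 4 = 1, so the flip contributes +1; sign now -1
(21/9): 21 mod 9 = 3, so (21/9) = (3/9)
flip (3/9) -> (9/3): both odd, 3 mod 4 = 3, 9 mod 4 = 1, so the flip contributes +1; sign now -1
(9/3): 9 mod 3 = 0, so (9/3) = (0/3)
reached (0/3); gcd(a, n) > 1, so (0/3) = 0 and the symbol is 0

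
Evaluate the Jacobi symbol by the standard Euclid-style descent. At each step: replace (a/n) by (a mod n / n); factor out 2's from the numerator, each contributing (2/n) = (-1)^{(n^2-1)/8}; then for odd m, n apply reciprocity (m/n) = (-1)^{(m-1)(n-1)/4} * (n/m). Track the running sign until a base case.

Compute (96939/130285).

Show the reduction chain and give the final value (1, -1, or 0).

1

flip (96939/130285) -> (130285/96939): both odd, 96939 mod 4 = 3, 130285 mod 4 = 1, so the flip contributes +1; sign now +1
(130285/96939): 130285 mod 96939 = 33346, so (130285/96939) = (33346/96939)
factor out 2^1: 33346 = 2^1·16673; with 96939 mod 8 = 3, (2/96939) = -1; sign now -1; continue with (16673/96939)
flip (16673/96939) -> (96939/16673): both odd, 16673 mod 4 = 1, 96939 mod 4 = 3, so the flip contributes +1; sign now -1
(96939/16673): 96939 mod 16673 = 13574, so (96939/16673) = (13574/16673)
factor out 2^1: 13574 = 2^1·6787; with 16673 mod 8 = 1, (2/16673) = +1; sign now -1; continue with (6787/16673)
flip (6787/16673) -> (16673/6787): both odd, 6787 mod 4 = 3, 16673 mod 4 = 1, so the flip contributes +1; sign now -1
(16673/6787): 16673 mod 6787 = 3099, so (16673/6787) = (3099/6787)
flip (3099/6787) -> (6787/3099): both odd, 3099 mod 4 = 3, 6787 mod 4 = 3, so the flip contributes -1; sign now +1
(6787/3099): 6787 mod 3099 = 589, so (6787/3099) = (589/3099)
flip (589/3099) -> (3099/589): both odd, 589 mod 4 = 1, 3099 mod 4 = 3, so the flip contributes +1; sign now +1
(3099/589): 3099 mod 589 = 154, so (3099/589) = (154/589)
factor out 2^1: 154 = 2^1·77; with 589 mod 8 = 5, (2/589) = -1; sign now -1; continue with (77/589)
flip (77/589) -> (589/77): both odd, 77 mod 4 = 1, 589 mod 4 = 1, so the flip contributes +1; sign now -1
(589/77): 589 mod 77 = 50, so (589/77) = (50/77)
factor out 2^1: 50 = 2^1·25; with 77 mod 8 = 5, (2/77) = -1; sign now +1; continue with (25/77)
flip (25/77) -> (77/25): both odd, 25 mod 4 = 1, 77 mod 4 = 1, so the flip contributes +1; sign now +1
(77/25): 77 mod 25 = 2, so (77/25) = (2/25)
factor out 2^1: 2 = 2^1·1; with 25 mod 8 = 1, (2/25) = +1; sign now +1; continue with (1/25)
reached (1/25) = 1, so the symbol is +1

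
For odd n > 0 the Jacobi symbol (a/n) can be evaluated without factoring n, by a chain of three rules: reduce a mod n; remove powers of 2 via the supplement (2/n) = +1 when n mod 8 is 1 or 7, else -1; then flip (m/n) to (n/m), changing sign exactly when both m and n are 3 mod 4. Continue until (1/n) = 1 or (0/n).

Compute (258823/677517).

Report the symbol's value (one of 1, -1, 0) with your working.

reciprocity: (258823/677517) = +1·(677517/258823) since 258823 mod 4 = 3, 677517 mod 4 = 1; sign now +1
(677517/258823) = (159871/258823)   [reduce mod 258823]
reciprocity: (159871/258823) = -1·(258823/159871) since 159871 mod 4 = 3, 258823 mod 4 = 3; sign now -1
(258823/159871) = (98952/159871)   [reduce mod 159871]
98952 = 2^3·12369; (2/159871) = +1 since 159871 mod 8 = 7, so (98952/159871) = (+1)^3·(12369/159871); sign now -1
reciprocity: (12369/159871) = +1·(159871/12369) since 12369 mod 4 = 1, 159871 mod 4 = 3; sign now -1
(159871/12369) = (11443/12369)   [reduce mod 12369]
reciprocity: (11443/12369) = +1·(12369/11443) since 11443 mod 4 = 3, 12369 mod 4 = 1; sign now -1
(12369/11443) = (926/11443)   [reduce mod 11443]
926 = 2^1·463; (2/11443) = -1 since 11443 mod 8 = 3, so (926/11443) = (-1)^1·(463/11443); sign now +1
reciprocity: (463/11443) = -1·(11443/463) since 463 mod 4 = 3, 11443 mod 4 = 3; sign now -1
(11443/463) = (331/463)   [reduce mod 463]
reciprocity: (331/463) = -1·(463/331) since 331 mod 4 = 3, 463 mod 4 = 3; sign now +1
(463/331) = (132/331)   [reduce mod 331]
132 = 2^2·33; (2/331) = -1 since 331 mod 8 = 3, so (132/331) = (-1)^2·(33/331); sign now +1
reciprocity: (33/331) = +1·(331/33) since 33 mod 4 = 1, 331 mod 4 = 3; sign now +1
(331/33) = (1/33)   [reduce mod 33]
(1/33) = 1; final value = sign = +1

1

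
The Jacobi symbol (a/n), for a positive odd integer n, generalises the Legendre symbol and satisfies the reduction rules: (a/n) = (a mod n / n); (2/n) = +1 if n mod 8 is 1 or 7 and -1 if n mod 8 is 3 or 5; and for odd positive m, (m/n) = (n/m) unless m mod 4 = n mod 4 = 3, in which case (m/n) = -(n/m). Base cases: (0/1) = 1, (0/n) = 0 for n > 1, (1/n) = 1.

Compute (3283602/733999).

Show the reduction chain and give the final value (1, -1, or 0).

0

(3283602/733999) = (347606/733999)   [reduce mod 733999]
347606 = 2^1·173803; (2/733999) = +1 since 733999 mod 8 = 7, so (347606/733999) = (+1)^1·(173803/733999); sign now +1
reciprocity: (173803/733999) = -1·(733999/173803) since 173803 mod 4 = 3, 733999 mod 4 = 3; sign now -1
(733999/173803) = (38787/173803)   [reduce mod 173803]
reciprocity: (38787/173803) = -1·(173803/38787) since 38787 mod 4 = 3, 173803 mod 4 = 3; sign now +1
(173803/38787) = (18655/38787)   [reduce mod 38787]
reciprocity: (18655/38787) = -1·(38787/18655) since 18655 mod 4 = 3, 38787 mod 4 = 3; sign now -1
(38787/18655) = (1477/18655)   [reduce mod 18655]
reciprocity: (1477/18655) = +1·(18655/1477) since 1477 mod 4 = 1, 18655 mod 4 = 3; sign now -1
(18655/1477) = (931/1477)   [reduce mod 1477]
reciprocity: (931/1477) = +1·(1477/931) since 931 mod 4 = 3, 1477 mod 4 = 1; sign now -1
(1477/931) = (546/931)   [reduce mod 931]
546 = 2^1·273; (2/931) = -1 since 931 mod 8 = 3, so (546/931) = (-1)^1·(273/931); sign now +1
reciprocity: (273/931) = +1·(931/273) since 273 mod 4 = 1, 931 mod 4 = 3; sign now +1
(931/273) = (112/273)   [reduce mod 273]
112 = 2^4·7; (2/273) = +1 since 273 mod 8 = 1, so (112/273) = (+1)^4·(7/273); sign now +1
reciprocity: (7/273) = +1·(273/7) since 7 mod 4 = 3, 273 mod 4 = 1; sign now +1
(273/7) = (0/7)   [reduce mod 7]
(0/7) = 0   [gcd(a, n) > 1]; final value = 0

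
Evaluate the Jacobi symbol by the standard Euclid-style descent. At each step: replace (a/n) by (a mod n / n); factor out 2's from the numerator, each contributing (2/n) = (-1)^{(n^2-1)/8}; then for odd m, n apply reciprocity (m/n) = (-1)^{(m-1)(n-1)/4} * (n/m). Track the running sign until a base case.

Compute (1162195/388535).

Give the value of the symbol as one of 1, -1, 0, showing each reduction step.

0

(1162195/388535) = (385125/388535)   [reduce mod 388535]
reciprocity: (385125/388535) = +1·(388535/385125) since 385125 mod 4 = 1, 388535 mod 4 = 3; sign now +1
(388535/385125) = (3410/385125)   [reduce mod 385125]
3410 = 2^1·1705; (2/385125) = -1 since 385125 mod 8 = 5, so (3410/385125) = (-1)^1·(1705/385125); sign now -1
reciprocity: (1705/385125) = +1·(385125/1705) since 1705 mod 4 = 1, 385125 mod 4 = 1; sign now -1
(385125/1705) = (1500/1705)   [reduce mod 1705]
1500 = 2^2·375; (2/1705) = +1 since 1705 mod 8 = 1, so (1500/1705) = (+1)^2·(375/1705); sign now -1
reciprocity: (375/1705) = +1·(1705/375) since 375 mod 4 = 3, 1705 mod 4 = 1; sign now -1
(1705/375) = (205/375)   [reduce mod 375]
reciprocity: (205/375) = +1·(375/205) since 205 mod 4 = 1, 375 mod 4 = 3; sign now -1
(375/205) = (170/205)   [reduce mod 205]
170 = 2^1·85; (2/205) = -1 since 205 mod 8 = 5, so (170/205) = (-1)^1·(85/205); sign now +1
reciprocity: (85/205) = +1·(205/85) since 85 mod 4 = 1, 205 mod 4 = 1; sign now +1
(205/85) = (35/85)   [reduce mod 85]
reciprocity: (35/85) = +1·(85/35) since 35 mod 4 = 3, 85 mod 4 = 1; sign now +1
(85/35) = (15/35)   [reduce mod 35]
reciprocity: (15/35) = -1·(35/15) since 15 mod 4 = 3, 35 mod 4 = 3; sign now -1
(35/15) = (5/15)   [reduce mod 15]
reciprocity: (5/15) = +1·(15/5) since 5 mod 4 = 1, 15 mod 4 = 3; sign now -1
(15/5) = (0/5)   [reduce mod 5]
(0/5) = 0   [gcd(a, n) > 1]; final value = 0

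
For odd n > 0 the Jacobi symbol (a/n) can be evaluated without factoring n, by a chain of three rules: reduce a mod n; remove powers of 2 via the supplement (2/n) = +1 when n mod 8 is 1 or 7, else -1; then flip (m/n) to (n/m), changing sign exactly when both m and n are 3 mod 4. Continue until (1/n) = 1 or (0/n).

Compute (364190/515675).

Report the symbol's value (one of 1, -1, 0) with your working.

factor out 2^1: 364190 = 2^1·182095; with 515675 mod 8 = 3, (2/515675) = -1; sign now -1; continue with (182095/515675)
flip (182095/515675) -> (515675/182095): both odd, 182095 mod 4 = 3, 515675 mod 4 = 3, so the flip contributes -1; sign now +1
(515675/182095): 515675 mod 182095 = 151485, so (515675/182095) = (151485/182095)
flip (151485/182095) -> (182095/151485): both odd, 151485 mod 4 = 1, 182095 mod 4 = 3, so the flip contributes +1; sign now +1
(182095/151485): 182095 mod 151485 = 30610, so (182095/151485) = (30610/151485)
factor out 2^1: 30610 = 2^1·15305; with 151485 mod 8 = 5, (2/151485) = -1; sign now -1; continue with (15305/151485)
flip (15305/151485) -> (151485/15305): both odd, 15305 mod 4 = 1, 151485 mod 4 = 1, so the flip contributes +1; sign now -1
(151485/15305): 151485 mod 15305 = 13740, so (151485/15305) = (13740/15305)
factor out 2^2: 13740 = 2^2·3435; with 15305 mod 8 = 1, (2/15305) = +1; sign now -1; continue with (3435/15305)
flip (3435/15305) -> (15305/3435): both odd, 3435 mod 4 = 3, 15305 mod 4 = 1, so the flip contributes +1; sign now -1
(15305/3435): 15305 mod 3435 = 1565, so (15305/3435) = (1565/3435)
flip (1565/3435) -> (3435/1565): both odd, 1565 mod 4 = 1, 3435 mod 4 = 3, so the flip contributes +1; sign now -1
(3435/1565): 3435 mod 1565 = 305, so (3435/1565) = (305/1565)
flip (305/1565) -> (1565/305): both odd, 305 mod 4 = 1, 1565 mod 4 = 1, so the flip contributes +1; sign now -1
(1565/305): 1565 mod 305 = 40, so (1565/305) = (40/305)
factor out 2^3: 40 = 2^3·5; with 305 mod 8 = 1, (2/305) = +1; sign now -1; continue with (5/305)
flip (5/305) -> (305/5): both odd, 5 mod 4 = 1, 305 mod 4 = 1, so the flip contributes +1; sign now -1
(305/5): 305 mod 5 = 0, so (305/5) = (0/5)
reached (0/5); gcd(a, n) > 1, so (0/5) = 0 and the symbol is 0

0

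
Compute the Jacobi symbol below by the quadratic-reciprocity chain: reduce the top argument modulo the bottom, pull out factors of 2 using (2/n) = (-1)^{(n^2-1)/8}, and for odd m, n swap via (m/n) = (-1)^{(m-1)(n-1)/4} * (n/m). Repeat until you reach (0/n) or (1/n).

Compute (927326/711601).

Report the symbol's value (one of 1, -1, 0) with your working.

-1

(927326/711601) = (215725/711601)   [reduce mod 711601]
reciprocity: (215725/711601) = +1·(711601/215725) since 215725 mod 4 = 1, 711601 mod 4 = 1; sign now +1
(711601/215725) = (64426/215725)   [reduce mod 215725]
64426 = 2^1·32213; (2/215725) = -1 since 215725 mod 8 = 5, so (64426/215725) = (-1)^1·(32213/215725); sign now -1
reciprocity: (32213/215725) = +1·(215725/32213) since 32213 mod 4 = 1, 215725 mod 4 = 1; sign now -1
(215725/32213) = (22447/32213)   [reduce mod 32213]
reciprocity: (22447/32213) = +1·(32213/22447) since 22447 mod 4 = 3, 32213 mod 4 = 1; sign now -1
(32213/22447) = (9766/22447)   [reduce mod 22447]
9766 = 2^1·4883; (2/22447) = +1 since 22447 mod 8 = 7, so (9766/22447) = (+1)^1·(4883/22447); sign now -1
reciprocity: (4883/22447) = -1·(22447/4883) since 4883 mod 4 = 3, 22447 mod 4 = 3; sign now +1
(22447/4883) = (2915/4883)   [reduce mod 4883]
reciprocity: (2915/4883) = -1·(4883/2915) since 2915 mod 4 = 3, 4883 mod 4 = 3; sign now -1
(4883/2915) = (1968/2915)   [reduce mod 2915]
1968 = 2^4·123; (2/2915) = -1 since 2915 mod 8 = 3, so (1968/2915) = (-1)^4·(123/2915); sign now -1
reciprocity: (123/2915) = -1·(2915/123) since 123 mod 4 = 3, 2915 mod 4 = 3; sign now +1
(2915/123) = (86/123)   [reduce mod 123]
86 = 2^1·43; (2/123) = -1 since 123 mod 8 = 3, so (86/123) = (-1)^1·(43/123); sign now -1
reciprocity: (43/123) = -1·(123/43) since 43 mod 4 = 3, 123 mod 4 = 3; sign now +1
(123/43) = (37/43)   [reduce mod 43]
reciprocity: (37/43) = +1·(43/37) since 37 mod 4 = 1, 43 mod 4 = 3; sign now +1
(43/37) = (6/37)   [reduce mod 37]
6 = 2^1·3; (2/37) = -1 since 37 mod 8 = 5, so (6/37) = (-1)^1·(3/37); sign now -1
reciprocity: (3/37) = +1·(37/3) since 3 mod 4 = 3, 37 mod 4 = 1; sign now -1
(37/3) = (1/3)   [reduce mod 3]
(1/3) = 1; final value = sign = -1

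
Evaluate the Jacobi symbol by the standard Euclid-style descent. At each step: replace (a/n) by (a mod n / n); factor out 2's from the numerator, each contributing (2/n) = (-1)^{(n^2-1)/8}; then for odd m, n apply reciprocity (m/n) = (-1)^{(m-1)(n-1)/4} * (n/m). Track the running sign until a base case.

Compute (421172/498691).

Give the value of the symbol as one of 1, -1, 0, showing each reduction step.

421172 = 2^2·105293; (2/498691) = -1 since 498691 mod 8 = 3, so (421172/498691) = (-1)^2·(105293/498691); sign now +1
reciprocity: (105293/498691) = +1·(498691/105293) since 105293 mod 4 = 1, 498691 mod 4 = 3; sign now +1
(498691/105293) = (77519/105293)   [reduce mod 105293]
reciprocity: (77519/105293) = +1·(105293/77519) since 77519 mod 4 = 3, 105293 mod 4 = 1; sign now +1
(105293/77519) = (27774/77519)   [reduce mod 77519]
27774 = 2^1·13887; (2/77519) = +1 since 77519 mod 8 = 7, so (27774/77519) = (+1)^1·(13887/77519); sign now +1
reciprocity: (13887/77519) = -1·(77519/13887) since 13887 mod 4 = 3, 77519 mod 4 = 3; sign now -1
(77519/13887) = (8084/13887)   [reduce mod 13887]
8084 = 2^2·2021; (2/13887) = +1 since 13887 mod 8 = 7, so (8084/13887) = (+1)^2·(2021/13887); sign now -1
reciprocity: (2021/13887) = +1·(13887/2021) since 2021 mod 4 = 1, 13887 mod 4 = 3; sign now -1
(13887/2021) = (1761/2021)   [reduce mod 2021]
reciprocity: (1761/2021) = +1·(2021/1761) since 1761 mod 4 = 1, 2021 mod 4 = 1; sign now -1
(2021/1761) = (260/1761)   [reduce mod 1761]
260 = 2^2·65; (2/1761) = +1 since 1761 mod 8 = 1, so (260/1761) = (+1)^2·(65/1761); sign now -1
reciprocity: (65/1761) = +1·(1761/65) since 65 mod 4 = 1, 1761 mod 4 = 1; sign now -1
(1761/65) = (6/65)   [reduce mod 65]
6 = 2^1·3; (2/65) = +1 since 65 mod 8 = 1, so (6/65) = (+1)^1·(3/65); sign now -1
reciprocity: (3/65) = +1·(65/3) since 3 mod 4 = 3, 65 mod 4 = 1; sign now -1
(65/3) = (2/3)   [reduce mod 3]
2 = 2^1·1; (2/3) = -1 since 3 mod 8 = 3, so (2/3) = (-1)^1·(1/3); sign now +1
(1/3) = 1; final value = sign = +1

1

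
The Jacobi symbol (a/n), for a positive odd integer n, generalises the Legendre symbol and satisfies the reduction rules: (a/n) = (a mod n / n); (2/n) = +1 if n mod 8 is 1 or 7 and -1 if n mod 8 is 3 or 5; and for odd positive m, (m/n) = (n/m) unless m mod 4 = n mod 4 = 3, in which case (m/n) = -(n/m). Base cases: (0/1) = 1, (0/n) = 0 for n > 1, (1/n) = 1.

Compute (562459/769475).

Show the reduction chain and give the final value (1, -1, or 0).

reciprocity: (562459/769475) = -1·(769475/562459) since 562459 mod 4 = 3, 769475 mod 4 = 3; sign now -1
(769475/562459) = (207016/562459)   [reduce mod 562459]
207016 = 2^3·25877; (2/562459) = -1 since 562459 mod 8 = 3, so (207016/562459) = (-1)^3·(25877/562459); sign now +1
reciprocity: (25877/562459) = +1·(562459/25877) since 25877 mod 4 = 1, 562459 mod 4 = 3; sign now +1
(562459/25877) = (19042/25877)   [reduce mod 25877]
19042 = 2^1·9521; (2/25877) = -1 since 25877 mod 8 = 5, so (19042/25877) = (-1)^1·(9521/25877); sign now -1
reciprocity: (9521/25877) = +1·(25877/9521) since 9521 mod 4 = 1, 25877 mod 4 = 1; sign now -1
(25877/9521) = (6835/9521)   [reduce mod 9521]
reciprocity: (6835/9521) = +1·(9521/6835) since 6835 mod 4 = 3, 9521 mod 4 = 1; sign now -1
(9521/6835) = (2686/6835)   [reduce mod 6835]
2686 = 2^1·1343; (2/6835) = -1 since 6835 mod 8 = 3, so (2686/6835) = (-1)^1·(1343/6835); sign now +1
reciprocity: (1343/6835) = -1·(6835/1343) since 1343 mod 4 = 3, 6835 mod 4 = 3; sign now -1
(6835/1343) = (120/1343)   [reduce mod 1343]
120 = 2^3·15; (2/1343) = +1 since 1343 mod 8 = 7, so (120/1343) = (+1)^3·(15/1343); sign now -1
reciprocity: (15/1343) = -1·(1343/15) since 15 mod 4 = 3, 1343 mod 4 = 3; sign now +1
(1343/15) = (8/15)   [reduce mod 15]
8 = 2^3·1; (2/15) = +1 since 15 mod 8 = 7, so (8/15) = (+1)^3·(1/15); sign now +1
(1/15) = 1; final value = sign = +1

1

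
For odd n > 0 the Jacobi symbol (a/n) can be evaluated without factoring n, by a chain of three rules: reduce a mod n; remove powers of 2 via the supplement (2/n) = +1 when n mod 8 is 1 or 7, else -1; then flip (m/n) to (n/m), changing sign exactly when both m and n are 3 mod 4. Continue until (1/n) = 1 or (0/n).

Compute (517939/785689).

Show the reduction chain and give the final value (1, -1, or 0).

0

flip (517939/785689) -> (785689/517939): both odd, 517939 mod 4 = 3, 785689 mod 4 = 1, so the flip contributes +1; sign now +1
(785689/517939): 785689 mod 517939 = 267750, so (785689/517939) = (267750/517939)
factor out 2^1: 267750 = 2^1·133875; with 517939 mod 8 = 3, (2/517939) = -1; sign now -1; continue with (133875/517939)
flip (133875/517939) -> (517939/133875): both odd, 133875 mod 4 = 3, 517939 mod 4 = 3, so the flip contributes -1; sign now +1
(517939/133875): 517939 mod 133875 = 116314, so (517939/133875) = (116314/133875)
factor out 2^1: 116314 = 2^1·58157; with 133875 mod 8 = 3, (2/133875) = -1; sign now -1; continue with (58157/133875)
flip (58157/133875) -> (133875/58157): both odd, 58157 mod 4 = 1, 133875 mod 4 = 3, so the flip contributes +1; sign now -1
(133875/58157): 133875 mod 58157 = 17561, so (133875/58157) = (17561/58157)
flip (17561/58157) -> (58157/17561): both odd, 17561 mod 4 = 1, 58157 mod 4 = 1, so the flip contributes +1; sign now -1
(58157/17561): 58157 mod 17561 = 5474, so (58157/17561) = (5474/17561)
factor out 2^1: 5474 = 2^1·2737; with 17561 mod 8 = 1, (2/17561) = +1; sign now -1; continue with (2737/17561)
flip (2737/17561) -> (17561/2737): both odd, 2737 mod 4 = 1, 17561 mod 4 = 1, so the flip contributes +1; sign now -1
(17561/2737): 17561 mod 2737 = 1139, so (17561/2737) = (1139/2737)
flip (1139/2737) -> (2737/1139): both odd, 1139 mod 4 = 3, 2737 mod 4 = 1, so the flip contributes +1; sign now -1
(2737/1139): 2737 mod 1139 = 459, so (2737/1139) = (459/1139)
flip (459/1139) -> (1139/459): both odd, 459 mod 4 = 3, 1139 mod 4 = 3, so the flip contributes -1; sign now +1
(1139/459): 1139 mod 459 = 221, so (1139/459) = (221/459)
flip (221/459) -> (459/221): both odd, 221 mod 4 = 1, 459 mod 4 = 3, so the flip contributes +1; sign now +1
(459/221): 459 mod 221 = 17, so (459/221) = (17/221)
flip (17/221) -> (221/17): both odd, 17 mod 4 = 1, 221 mod 4 = 1, so the flip contributes +1; sign now +1
(221/17): 221 mod 17 = 0, so (221/17) = (0/17)
reached (0/17); gcd(a, n) > 1, so (0/17) = 0 and the symbol is 0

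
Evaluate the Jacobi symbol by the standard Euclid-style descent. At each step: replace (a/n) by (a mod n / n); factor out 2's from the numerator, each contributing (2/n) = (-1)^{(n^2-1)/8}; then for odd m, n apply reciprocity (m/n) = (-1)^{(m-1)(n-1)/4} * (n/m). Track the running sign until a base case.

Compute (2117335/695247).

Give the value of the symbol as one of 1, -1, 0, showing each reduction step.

(2117335/695247): 2117335 mod 695247 = 31594, so (2117335/695247) = (31594/695247)
factor out 2^1: 31594 = 2^1·15797; with 695247 mod 8 = 7, (2/695247) = +1; sign now +1; continue with (15797/695247)
flip (15797/695247) -> (695247/15797): both odd, 15797 mod 4 = 1, 695247 mod 4 = 3, so the flip contributes +1; sign now +1
(695247/15797): 695247 mod 15797 = 179, so (695247/15797) = (179/15797)
flip (179/15797) -> (15797/179): both odd, 179 mod 4 = 3, 15797 mod 4 = 1, so the flip contributes +1; sign now +1
(15797/179): 15797 mod 179 = 45, so (15797/179) = (45/179)
flip (45/179) -> (179/45): both odd, 45 mod 4 = 1, 179 mod 4 = 3, so the flip contributes +1; sign now +1
(179/45): 179 mod 45 = 44, so (179/45) = (44/45)
factor out 2^2: 44 = 2^2·11; with 45 mod 8 = 5, (2/45) = -1; sign now +1; continue with (11/45)
flip (11/45) -> (45/11): both odd, 11 mod 4 = 3, 45 mod 4 = 1, so the flip contributes +1; sign now +1
(45/11): 45 mod 11 = 1, so (45/11) = (1/11)
reached (1/11) = 1, so the symbol is +1

1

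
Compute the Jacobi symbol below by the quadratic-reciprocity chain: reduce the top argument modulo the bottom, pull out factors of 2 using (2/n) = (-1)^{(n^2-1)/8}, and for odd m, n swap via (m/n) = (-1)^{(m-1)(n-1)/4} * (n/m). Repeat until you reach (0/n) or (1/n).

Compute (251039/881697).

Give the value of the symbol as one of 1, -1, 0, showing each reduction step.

reciprocity: (251039/881697) = +1·(881697/251039) since 251039 mod 4 = 3, 881697 mod 4 = 1; sign now +1
(881697/251039) = (128580/251039)   [reduce mod 251039]
128580 = 2^2·32145; (2/251039) = +1 since 251039 mod 8 = 7, so (128580/251039) = (+1)^2·(32145/251039); sign now +1
reciprocity: (32145/251039) = +1·(251039/32145) since 32145 mod 4 = 1, 251039 mod 4 = 3; sign now +1
(251039/32145) = (26024/32145)   [reduce mod 32145]
26024 = 2^3·3253; (2/32145) = +1 since 32145 mod 8 = 1, so (26024/32145) = (+1)^3·(3253/32145); sign now +1
reciprocity: (3253/32145) = +1·(32145/3253) since 3253 mod 4 = 1, 32145 mod 4 = 1; sign now +1
(32145/3253) = (2868/3253)   [reduce mod 3253]
2868 = 2^2·717; (2/3253) = -1 since 3253 mod 8 = 5, so (2868/3253) = (-1)^2·(717/3253); sign now +1
reciprocity: (717/3253) = +1·(3253/717) since 717 mod 4 = 1, 3253 mod 4 = 1; sign now +1
(3253/717) = (385/717)   [reduce mod 717]
reciprocity: (385/717) = +1·(717/385) since 385 mod 4 = 1, 717 mod 4 = 1; sign now +1
(717/385) = (332/385)   [reduce mod 385]
332 = 2^2·83; (2/385) = +1 since 385 mod 8 = 1, so (332/385) = (+1)^2·(83/385); sign now +1
reciprocity: (83/385) = +1·(385/83) since 83 mod 4 = 3, 385 mod 4 = 1; sign now +1
(385/83) = (53/83)   [reduce mod 83]
reciprocity: (53/83) = +1·(83/53) since 53 mod 4 = 1, 83 mod 4 = 3; sign now +1
(83/53) = (30/53)   [reduce mod 53]
30 = 2^1·15; (2/53) = -1 since 53 mod 8 = 5, so (30/53) = (-1)^1·(15/53); sign now -1
reciprocity: (15/53) = +1·(53/15) since 15 mod 4 = 3, 53 mod 4 = 1; sign now -1
(53/15) = (8/15)   [reduce mod 15]
8 = 2^3·1; (2/15) = +1 since 15 mod 8 = 7, so (8/15) = (+1)^3·(1/15); sign now -1
(1/15) = 1; final value = sign = -1

-1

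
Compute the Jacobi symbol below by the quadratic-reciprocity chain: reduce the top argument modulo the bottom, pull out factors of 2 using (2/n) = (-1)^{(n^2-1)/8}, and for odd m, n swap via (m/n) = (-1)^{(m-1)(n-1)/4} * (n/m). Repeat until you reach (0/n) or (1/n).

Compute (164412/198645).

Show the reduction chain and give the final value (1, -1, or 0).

164412 = 2^2·41103; (2/198645) = -1 since 198645 mod 8 = 5, so (164412/198645) = (-1)^2·(41103/198645); sign now +1
reciprocity: (41103/198645) = +1·(198645/41103) since 41103 mod 4 = 3, 198645 mod 4 = 1; sign now +1
(198645/41103) = (34233/41103)   [reduce mod 41103]
reciprocity: (34233/41103) = +1·(41103/34233) since 34233 mod 4 = 1, 41103 mod 4 = 3; sign now +1
(41103/34233) = (6870/34233)   [reduce mod 34233]
6870 = 2^1·3435; (2/34233) = +1 since 34233 mod 8 = 1, so (6870/34233) = (+1)^1·(3435/34233); sign now +1
reciprocity: (3435/34233) = +1·(34233/3435) since 3435 mod 4 = 3, 34233 mod 4 = 1; sign now +1
(34233/3435) = (3318/3435)   [reduce mod 3435]
3318 = 2^1·1659; (2/3435) = -1 since 3435 mod 8 = 3, so (3318/3435) = (-1)^1·(1659/3435); sign now -1
reciprocity: (1659/3435) = -1·(3435/1659) since 1659 mod 4 = 3, 3435 mod 4 = 3; sign now +1
(3435/1659) = (117/1659)   [reduce mod 1659]
reciprocity: (117/1659) = +1·(1659/117) since 117 mod 4 = 1, 1659 mod 4 = 3; sign now +1
(1659/117) = (21/117)   [reduce mod 117]
reciprocity: (21/117) = +1·(117/21) since 21 mod 4 = 1, 117 mod 4 = 1; sign now +1
(117/21) = (12/21)   [reduce mod 21]
12 = 2^2·3; (2/21) = -1 since 21 mod 8 = 5, so (12/21) = (-1)^2·(3/21); sign now +1
reciprocity: (3/21) = +1·(21/3) since 3 mod 4 = 3, 21 mod 4 = 1; sign now +1
(21/3) = (0/3)   [reduce mod 3]
(0/3) = 0   [gcd(a, n) > 1]; final value = 0

0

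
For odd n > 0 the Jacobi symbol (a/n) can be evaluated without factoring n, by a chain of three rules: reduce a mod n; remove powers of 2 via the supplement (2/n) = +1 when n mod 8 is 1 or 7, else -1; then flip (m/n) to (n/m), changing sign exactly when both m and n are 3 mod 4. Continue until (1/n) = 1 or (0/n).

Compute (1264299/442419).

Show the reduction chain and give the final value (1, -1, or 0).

(1264299/442419) = (379461/442419)   [reduce mod 442419]
reciprocity: (379461/442419) = +1·(442419/379461) since 379461 mod 4 = 1, 442419 mod 4 = 3; sign now +1
(442419/379461) = (62958/379461)   [reduce mod 379461]
62958 = 2^1·31479; (2/379461) = -1 since 379461 mod 8 = 5, so (62958/379461) = (-1)^1·(31479/379461); sign now -1
reciprocity: (31479/379461) = +1·(379461/31479) since 31479 mod 4 = 3, 379461 mod 4 = 1; sign now -1
(379461/31479) = (1713/31479)   [reduce mod 31479]
reciprocity: (1713/31479) = +1·(31479/1713) since 1713 mod 4 = 1, 31479 mod 4 = 3; sign now -1
(31479/1713) = (645/1713)   [reduce mod 1713]
reciprocity: (645/1713) = +1·(1713/645) since 645 mod 4 = 1, 1713 mod 4 = 1; sign now -1
(1713/645) = (423/645)   [reduce mod 645]
reciprocity: (423/645) = +1·(645/423) since 423 mod 4 = 3, 645 mod 4 = 1; sign now -1
(645/423) = (222/423)   [reduce mod 423]
222 = 2^1·111; (2/423) = +1 since 423 mod 8 = 7, so (222/423) = (+1)^1·(111/423); sign now -1
reciprocity: (111/423) = -1·(423/111) since 111 mod 4 = 3, 423 mod 4 = 3; sign now +1
(423/111) = (90/111)   [reduce mod 111]
90 = 2^1·45; (2/111) = +1 since 111 mod 8 = 7, so (90/111) = (+1)^1·(45/111); sign now +1
reciprocity: (45/111) = +1·(111/45) since 45 mod 4 = 1, 111 mod 4 = 3; sign now +1
(111/45) = (21/45)   [reduce mod 45]
reciprocity: (21/45) = +1·(45/21) since 21 mod 4 = 1, 45 mod 4 = 1; sign now +1
(45/21) = (3/21)   [reduce mod 21]
reciprocity: (3/21) = +1·(21/3) since 3 mod 4 = 3, 21 mod 4 = 1; sign now +1
(21/3) = (0/3)   [reduce mod 3]
(0/3) = 0   [gcd(a, n) > 1]; final value = 0

0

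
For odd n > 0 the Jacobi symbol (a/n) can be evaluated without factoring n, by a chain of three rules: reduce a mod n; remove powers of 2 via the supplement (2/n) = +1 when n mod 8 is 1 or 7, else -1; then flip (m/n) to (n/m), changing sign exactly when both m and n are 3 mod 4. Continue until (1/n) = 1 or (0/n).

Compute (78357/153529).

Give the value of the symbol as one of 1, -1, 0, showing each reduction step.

1

reciprocity: (78357/153529) = +1·(153529/78357) since 78357 mod 4 = 1, 153529 mod 4 = 1; sign now +1
(153529/78357) = (75172/78357)   [reduce mod 78357]
75172 = 2^2·18793; (2/78357) = -1 since 78357 mod 8 = 5, so (75172/78357) = (-1)^2·(18793/78357); sign now +1
reciprocity: (18793/78357) = +1·(78357/18793) since 18793 mod 4 = 1, 78357 mod 4 = 1; sign now +1
(78357/18793) = (3185/18793)   [reduce mod 18793]
reciprocity: (3185/18793) = +1·(18793/3185) since 3185 mod 4 = 1, 18793 mod 4 = 1; sign now +1
(18793/3185) = (2868/3185)   [reduce mod 3185]
2868 = 2^2·717; (2/3185) = +1 since 3185 mod 8 = 1, so (2868/3185) = (+1)^2·(717/3185); sign now +1
reciprocity: (717/3185) = +1·(3185/717) since 717 mod 4 = 1, 3185 mod 4 = 1; sign now +1
(3185/717) = (317/717)   [reduce mod 717]
reciprocity: (317/717) = +1·(717/317) since 317 mod 4 = 1, 717 mod 4 = 1; sign now +1
(717/317) = (83/317)   [reduce mod 317]
reciprocity: (83/317) = +1·(317/83) since 83 mod 4 = 3, 317 mod 4 = 1; sign now +1
(317/83) = (68/83)   [reduce mod 83]
68 = 2^2·17; (2/83) = -1 since 83 mod 8 = 3, so (68/83) = (-1)^2·(17/83); sign now +1
reciprocity: (17/83) = +1·(83/17) since 17 mod 4 = 1, 83 mod 4 = 3; sign now +1
(83/17) = (15/17)   [reduce mod 17]
reciprocity: (15/17) = +1·(17/15) since 15 mod 4 = 3, 17 mod 4 = 1; sign now +1
(17/15) = (2/15)   [reduce mod 15]
2 = 2^1·1; (2/15) = +1 since 15 mod 8 = 7, so (2/15) = (+1)^1·(1/15); sign now +1
(1/15) = 1; final value = sign = +1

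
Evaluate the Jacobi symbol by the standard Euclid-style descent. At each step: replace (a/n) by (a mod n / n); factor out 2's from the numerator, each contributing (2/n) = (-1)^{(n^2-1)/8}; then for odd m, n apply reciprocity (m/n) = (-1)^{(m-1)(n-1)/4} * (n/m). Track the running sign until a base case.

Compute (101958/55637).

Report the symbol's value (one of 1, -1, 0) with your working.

(101958/55637): 101958 mod 55637 = 46321, so (101958/55637) = (46321/55637)
flip (46321/55637) -> (55637/46321): both odd, 46321 mod 4 = 1, 55637 mod 4 = 1, so the flip contributes +1; sign now +1
(55637/46321): 55637 mod 46321 = 9316, so (55637/46321) = (9316/46321)
factor out 2^2: 9316 = 2^2·2329; with 46321 mod 8 = 1, (2/46321) = +1; sign now +1; continue with (2329/46321)
flip (2329/46321) -> (46321/2329): both odd, 2329 mod 4 = 1, 46321 mod 4 = 1, so the flip contributes +1; sign now +1
(46321/2329): 46321 mod 2329 = 2070, so (46321/2329) = (2070/2329)
factor out 2^1: 2070 = 2^1·1035; with 2329 mod 8 = 1, (2/2329) = +1; sign now +1; continue with (1035/2329)
flip (1035/2329) -> (2329/1035): both odd, 1035 mod 4 = 3, 2329 mod 4 = 1, so the flip contributes +1; sign now +1
(2329/1035): 2329 mod 1035 = 259, so (2329/1035) = (259/1035)
flip (259/1035) -> (1035/259): both odd, 259 mod 4 = 3, 1035 mod 4 = 3, so the flip contributes -1; sign now -1
(1035/259): 1035 mod 259 = 258, so (1035/259) = (258/259)
factor out 2^1: 258 = 2^1·129; with 259 mod 8 = 3, (2/259) = -1; sign now +1; continue with (129/259)
flip (129/259) -> (259/129): both odd, 129 mod 4 = 1, 259 mod 4 = 3, so the flip contributes +1; sign now +1
(259/129): 259 mod 129 = 1, so (259/129) = (1/129)
reached (1/129) = 1, so the symbol is +1

1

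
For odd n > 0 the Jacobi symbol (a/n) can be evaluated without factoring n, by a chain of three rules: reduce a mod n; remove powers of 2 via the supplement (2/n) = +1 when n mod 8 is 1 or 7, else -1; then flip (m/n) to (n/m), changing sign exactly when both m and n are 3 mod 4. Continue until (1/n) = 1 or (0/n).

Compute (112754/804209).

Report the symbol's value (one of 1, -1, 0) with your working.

factor out 2^1: 112754 = 2^1·56377; with 804209 mod 8 = 1, (2/804209) = +1; sign now +1; continue with (56377/804209)
flip (56377/804209) -> (804209/56377): both odd, 56377 mod 4 = 1, 804209 mod 4 = 1, so the flip contributes +1; sign now +1
(804209/56377): 804209 mod 56377 = 14931, so (804209/56377) = (14931/56377)
flip (14931/56377) -> (56377/14931): both odd, 14931 mod 4 = 3, 56377 mod 4 = 1, so the flip contributes +1; sign now +1
(56377/14931): 56377 mod 14931 = 11584, so (56377/14931) = (11584/14931)
factor out 2^6: 11584 = 2^6·181; with 14931 mod 8 = 3, (2/14931) = -1; sign now +1; continue with (181/14931)
flip (181/14931) -> (14931/181): both odd, 181 mod 4 = 1, 14931 mod 4 = 3, so the flip contributes +1; sign now +1
(14931/181): 14931 mod 181 = 89, so (14931/181) = (89/181)
flip (89/181) -> (181/89): both odd, 89 mod 4 = 1, 181 mod 4 = 1, so the flip contributes +1; sign now +1
(181/89): 181 mod 89 = 3, so (181/89) = (3/89)
flip (3/89) -> (89/3): both odd, 3 mod 4 = 3, 89 mod 4 = 1, so the flip contributes +1; sign now +1
(89/3): 89 mod 3 = 2, so (89/3) = (2/3)
factor out 2^1: 2 = 2^1·1; with 3 mod 8 = 3, (2/3) = -1; sign now -1; continue with (1/3)
reached (1/3) = 1, so the symbol is -1

-1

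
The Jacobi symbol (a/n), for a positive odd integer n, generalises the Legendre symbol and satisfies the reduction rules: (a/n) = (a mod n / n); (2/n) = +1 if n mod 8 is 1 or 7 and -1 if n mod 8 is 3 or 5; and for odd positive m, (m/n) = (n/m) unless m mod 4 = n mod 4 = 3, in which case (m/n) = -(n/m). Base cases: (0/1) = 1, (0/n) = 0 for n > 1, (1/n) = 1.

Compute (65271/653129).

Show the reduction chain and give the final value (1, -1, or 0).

-1

reciprocity: (65271/653129) = +1·(653129/65271) since 65271 mod 4 = 3, 653129 mod 4 = 1; sign now +1
(653129/65271) = (419/65271)   [reduce mod 65271]
reciprocity: (419/65271) = -1·(65271/419) since 419 mod 4 = 3, 65271 mod 4 = 3; sign now -1
(65271/419) = (326/419)   [reduce mod 419]
326 = 2^1·163; (2/419) = -1 since 419 mod 8 = 3, so (326/419) = (-1)^1·(163/419); sign now +1
reciprocity: (163/419) = -1·(419/163) since 163 mod 4 = 3, 419 mod 4 = 3; sign now -1
(419/163) = (93/163)   [reduce mod 163]
reciprocity: (93/163) = +1·(163/93) since 93 mod 4 = 1, 163 mod 4 = 3; sign now -1
(163/93) = (70/93)   [reduce mod 93]
70 = 2^1·35; (2/93) = -1 since 93 mod 8 = 5, so (70/93) = (-1)^1·(35/93); sign now +1
reciprocity: (35/93) = +1·(93/35) since 35 mod 4 = 3, 93 mod 4 = 1; sign now +1
(93/35) = (23/35)   [reduce mod 35]
reciprocity: (23/35) = -1·(35/23) since 23 mod 4 = 3, 35 mod 4 = 3; sign now -1
(35/23) = (12/23)   [reduce mod 23]
12 = 2^2·3; (2/23) = +1 since 23 mod 8 = 7, so (12/23) = (+1)^2·(3/23); sign now -1
reciprocity: (3/23) = -1·(23/3) since 3 mod 4 = 3, 23 mod 4 = 3; sign now +1
(23/3) = (2/3)   [reduce mod 3]
2 = 2^1·1; (2/3) = -1 since 3 mod 8 = 3, so (2/3) = (-1)^1·(1/3); sign now -1
(1/3) = 1; final value = sign = -1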